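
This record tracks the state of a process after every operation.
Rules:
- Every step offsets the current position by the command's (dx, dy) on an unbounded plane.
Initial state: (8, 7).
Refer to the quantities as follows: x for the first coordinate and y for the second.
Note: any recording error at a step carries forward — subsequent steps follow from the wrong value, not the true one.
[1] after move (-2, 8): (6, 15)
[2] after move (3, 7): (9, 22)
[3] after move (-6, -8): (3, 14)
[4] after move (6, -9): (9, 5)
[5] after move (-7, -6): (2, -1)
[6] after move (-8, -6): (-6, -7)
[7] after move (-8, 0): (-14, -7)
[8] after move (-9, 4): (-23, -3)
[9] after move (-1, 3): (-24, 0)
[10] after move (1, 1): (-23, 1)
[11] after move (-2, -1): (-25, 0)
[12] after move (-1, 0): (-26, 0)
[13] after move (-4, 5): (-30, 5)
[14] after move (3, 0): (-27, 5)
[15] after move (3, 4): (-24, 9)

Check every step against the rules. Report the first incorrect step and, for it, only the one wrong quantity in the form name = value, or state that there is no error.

step 1: x = 8 + (-2) = 6, y = 7 + (8) = 15 -> verified
step 2: x = 6 + (3) = 9, y = 15 + (7) = 22 -> matches
step 3: x = 9 + (-6) = 3, y = 22 + (-8) = 14 -> agrees with the record
step 4: x = 3 + (6) = 9, y = 14 + (-9) = 5 -> checks out
step 5: x = 9 + (-7) = 2, y = 5 + (-6) = -1 -> same as recorded
step 6: x = 2 + (-8) = -6, y = -1 + (-6) = -7 -> consistent with the record
step 7: x = -6 + (-8) = -14, y = -7 + (0) = -7 -> consistent with the record
step 8: x = -14 + (-9) = -23, y = -7 + (4) = -3 -> same as recorded
step 9: x = -23 + (-1) = -24, y = -3 + (3) = 0 -> confirmed correct
step 10: x = -24 + (1) = -23, y = 0 + (1) = 1 -> checks out
step 11: x = -23 + (-2) = -25, y = 1 + (-1) = 0 -> verified
step 12: x = -25 + (-1) = -26, y = 0 + (0) = 0 -> in agreement
step 13: x = -26 + (-4) = -30, y = 0 + (5) = 5 -> verified
step 14: x = -30 + (3) = -27, y = 5 + (0) = 5 -> consistent with the record
step 15: x = -27 + (3) = -24, y = 5 + (4) = 9 -> verified
All steps check out; nothing to correct.

no error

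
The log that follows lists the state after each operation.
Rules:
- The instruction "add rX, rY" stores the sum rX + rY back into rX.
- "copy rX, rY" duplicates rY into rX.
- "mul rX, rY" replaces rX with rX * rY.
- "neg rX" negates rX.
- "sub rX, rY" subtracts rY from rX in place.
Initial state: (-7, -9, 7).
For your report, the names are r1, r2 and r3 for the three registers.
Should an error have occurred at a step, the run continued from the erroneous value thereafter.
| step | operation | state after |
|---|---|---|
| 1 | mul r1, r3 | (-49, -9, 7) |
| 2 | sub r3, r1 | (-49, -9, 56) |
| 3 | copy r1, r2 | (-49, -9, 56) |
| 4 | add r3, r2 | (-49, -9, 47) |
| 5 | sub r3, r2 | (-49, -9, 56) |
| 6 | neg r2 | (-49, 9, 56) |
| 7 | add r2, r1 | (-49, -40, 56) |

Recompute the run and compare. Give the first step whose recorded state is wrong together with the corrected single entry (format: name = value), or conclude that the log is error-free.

Recomputing the run from the initial state:
step 1: r1 = -49, r2 = -9, r3 = 7
step 2: r1 = -49, r2 = -9, r3 = 56
step 3: r1 = -9, r2 = -9, r3 = 56
step 4: r1 = -9, r2 = -9, r3 = 47
step 5: r1 = -9, r2 = -9, r3 = 56
step 6: r1 = -9, r2 = 9, r3 = 56
step 7: r1 = -9, r2 = 0, r3 = 56
The first disagreement with the log is at step 3, where the value should be r1 = -9.

step 3, r1 = -9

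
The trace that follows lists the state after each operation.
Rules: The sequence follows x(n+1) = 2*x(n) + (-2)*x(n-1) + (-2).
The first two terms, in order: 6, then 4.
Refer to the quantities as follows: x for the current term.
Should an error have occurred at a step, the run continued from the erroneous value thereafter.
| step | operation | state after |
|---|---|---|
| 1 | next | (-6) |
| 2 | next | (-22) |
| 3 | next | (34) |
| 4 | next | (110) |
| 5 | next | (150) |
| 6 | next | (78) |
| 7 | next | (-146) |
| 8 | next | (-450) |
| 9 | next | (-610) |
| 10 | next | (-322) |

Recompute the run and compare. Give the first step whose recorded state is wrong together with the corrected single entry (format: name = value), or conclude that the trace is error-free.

1. x = 2*(4) + (-2)*(6) + (-2) = -6 (checks out)
2. x = 2*(-6) + (-2)*(4) + (-2) = -22 (verified)
3. x = 2*(-22) + (-2)*(-6) + (-2) = -34 (not what was recorded)
Step 3 is the first one off; corrected, x = -34.

step 3, x = -34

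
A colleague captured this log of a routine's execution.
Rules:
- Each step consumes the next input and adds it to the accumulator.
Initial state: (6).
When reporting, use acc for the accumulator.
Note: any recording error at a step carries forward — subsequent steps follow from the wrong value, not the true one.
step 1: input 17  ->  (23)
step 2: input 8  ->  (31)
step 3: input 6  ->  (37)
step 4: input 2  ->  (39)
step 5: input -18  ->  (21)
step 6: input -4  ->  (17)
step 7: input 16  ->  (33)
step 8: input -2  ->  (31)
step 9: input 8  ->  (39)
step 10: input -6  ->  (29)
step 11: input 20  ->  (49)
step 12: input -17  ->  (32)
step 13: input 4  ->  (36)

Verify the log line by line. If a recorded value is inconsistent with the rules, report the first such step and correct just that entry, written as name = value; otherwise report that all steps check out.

Recomputing the run from the initial state:
step 1: acc = 23
step 2: acc = 31
step 3: acc = 37
step 4: acc = 39
step 5: acc = 21
step 6: acc = 17
step 7: acc = 33
step 8: acc = 31
step 9: acc = 39
step 10: acc = 33
step 11: acc = 53
step 12: acc = 36
step 13: acc = 40
The first disagreement with the log is at step 10, where the value should be acc = 33.

step 10, acc = 33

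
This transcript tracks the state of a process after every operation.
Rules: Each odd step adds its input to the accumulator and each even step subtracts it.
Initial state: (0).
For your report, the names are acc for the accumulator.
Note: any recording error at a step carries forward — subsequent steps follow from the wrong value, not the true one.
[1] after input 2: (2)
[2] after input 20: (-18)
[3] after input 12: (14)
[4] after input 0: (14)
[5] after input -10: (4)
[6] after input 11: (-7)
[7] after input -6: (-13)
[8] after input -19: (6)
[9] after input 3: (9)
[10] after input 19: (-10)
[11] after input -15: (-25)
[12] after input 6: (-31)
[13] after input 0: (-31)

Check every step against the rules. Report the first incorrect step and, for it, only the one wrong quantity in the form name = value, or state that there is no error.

step 3, acc = -6

step 1: acc = 0 + 2 = 2 -> no discrepancy
step 2: acc = 2 - 20 = -18 -> checks out
step 3: acc = -18 + 12 = -6 -> the transcript disagrees here
The earliest wrong entry is at step 3: it should read acc = -6.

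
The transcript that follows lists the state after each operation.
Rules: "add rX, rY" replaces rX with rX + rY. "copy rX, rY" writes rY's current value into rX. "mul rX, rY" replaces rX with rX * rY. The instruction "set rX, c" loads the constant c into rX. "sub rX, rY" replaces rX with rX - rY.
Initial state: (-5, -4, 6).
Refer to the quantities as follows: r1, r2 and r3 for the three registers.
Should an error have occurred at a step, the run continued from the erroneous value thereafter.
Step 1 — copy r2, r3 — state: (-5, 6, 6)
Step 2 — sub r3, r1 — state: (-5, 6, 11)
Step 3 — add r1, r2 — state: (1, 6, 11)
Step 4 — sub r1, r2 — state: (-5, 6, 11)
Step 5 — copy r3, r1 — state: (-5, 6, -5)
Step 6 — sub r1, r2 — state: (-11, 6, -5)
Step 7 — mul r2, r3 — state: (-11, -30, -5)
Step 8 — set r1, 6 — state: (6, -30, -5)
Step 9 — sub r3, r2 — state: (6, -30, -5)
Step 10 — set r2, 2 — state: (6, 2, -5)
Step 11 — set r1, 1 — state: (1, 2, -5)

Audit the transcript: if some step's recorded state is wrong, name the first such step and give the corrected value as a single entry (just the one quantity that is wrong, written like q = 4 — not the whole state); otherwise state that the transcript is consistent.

step 9, r3 = 25

Step 1: r2 = 6 — exactly as logged.
Step 2: r3 = 6 - -5 = 11 — matches.
Step 3: r1 = -5 + 6 = 1 — checks out.
Step 4: r1 = 1 - 6 = -5 — consistent with the transcript.
Step 5: r3 = -5 — agrees with the transcript.
Step 6: r1 = -5 - 6 = -11 — no discrepancy.
Step 7: r2 = 6 * -5 = -30 — consistent with the transcript.
Step 8: r1 = 6 — consistent with the transcript.
Step 9: r3 = -5 - -30 = 25 — not what was recorded.
Conclusion: step 9 carries the first error; the entry should be r3 = 25.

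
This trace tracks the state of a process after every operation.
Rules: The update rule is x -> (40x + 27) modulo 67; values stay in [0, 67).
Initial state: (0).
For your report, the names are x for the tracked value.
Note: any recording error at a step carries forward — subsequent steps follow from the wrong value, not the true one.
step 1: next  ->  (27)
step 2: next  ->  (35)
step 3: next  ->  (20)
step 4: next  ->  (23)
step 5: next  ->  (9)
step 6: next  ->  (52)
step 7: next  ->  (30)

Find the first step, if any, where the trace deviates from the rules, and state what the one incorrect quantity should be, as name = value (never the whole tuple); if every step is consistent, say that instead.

1. x = (40*0 + 27) mod 67 = 27 (matches)
2. x = (40*27 + 27) mod 67 = 35 (matches)
3. x = (40*35 + 27) mod 67 = 20 (same as recorded)
4. x = (40*20 + 27) mod 67 = 23 (same as recorded)
5. x = (40*23 + 27) mod 67 = 9 (same as recorded)
6. x = (40*9 + 27) mod 67 = 52 (checks out)
7. x = (40*52 + 27) mod 67 = 30 (confirmed correct)
Nothing is out of place; the run is error-free.

no error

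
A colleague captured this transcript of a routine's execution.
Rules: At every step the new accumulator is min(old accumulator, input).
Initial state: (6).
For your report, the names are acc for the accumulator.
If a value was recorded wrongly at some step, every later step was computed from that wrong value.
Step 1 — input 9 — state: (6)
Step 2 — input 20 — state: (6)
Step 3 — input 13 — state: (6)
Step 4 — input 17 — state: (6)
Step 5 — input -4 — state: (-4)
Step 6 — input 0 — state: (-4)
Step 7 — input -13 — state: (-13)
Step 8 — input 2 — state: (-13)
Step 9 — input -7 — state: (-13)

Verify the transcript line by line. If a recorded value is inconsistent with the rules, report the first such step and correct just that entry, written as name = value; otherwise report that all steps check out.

no error

step 1: acc = min(6, 9) = 6 -> matches
step 2: acc = min(6, 20) = 6 -> checks out
step 3: acc = min(6, 13) = 6 -> matches
step 4: acc = min(6, 17) = 6 -> verified
step 5: acc = min(6, -4) = -4 -> exactly as logged
step 6: acc = min(-4, 0) = -4 -> exactly as logged
step 7: acc = min(-4, -13) = -13 -> verified
step 8: acc = min(-13, 2) = -13 -> same as recorded
step 9: acc = min(-13, -7) = -13 -> in agreement
No step deviates from the rules.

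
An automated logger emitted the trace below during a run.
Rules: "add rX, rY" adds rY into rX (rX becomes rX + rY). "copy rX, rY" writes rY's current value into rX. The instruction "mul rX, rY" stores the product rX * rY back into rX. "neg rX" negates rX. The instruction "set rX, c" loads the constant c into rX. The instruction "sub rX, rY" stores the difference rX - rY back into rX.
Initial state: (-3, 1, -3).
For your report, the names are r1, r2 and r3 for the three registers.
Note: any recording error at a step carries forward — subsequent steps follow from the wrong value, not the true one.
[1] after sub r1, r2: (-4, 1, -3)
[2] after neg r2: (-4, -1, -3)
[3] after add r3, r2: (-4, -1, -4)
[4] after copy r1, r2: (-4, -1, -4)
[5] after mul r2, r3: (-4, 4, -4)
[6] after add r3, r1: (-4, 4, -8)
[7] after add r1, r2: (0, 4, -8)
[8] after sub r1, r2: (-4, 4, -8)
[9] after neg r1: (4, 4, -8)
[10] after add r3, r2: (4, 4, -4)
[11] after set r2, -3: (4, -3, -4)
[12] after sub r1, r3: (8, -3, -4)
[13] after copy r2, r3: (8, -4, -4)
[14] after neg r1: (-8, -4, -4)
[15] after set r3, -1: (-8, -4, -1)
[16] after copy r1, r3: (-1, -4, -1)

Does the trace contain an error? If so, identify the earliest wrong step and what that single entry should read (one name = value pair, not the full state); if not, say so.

step 1: r1 = -3 - 1 = -4 -> in agreement
step 2: r2 = -(1) = -1 -> same as recorded
step 3: r3 = -3 + -1 = -4 -> no discrepancy
step 4: r1 = -1 -> the entry is off here
The audit stops at step 4: the recorded entry is wrong and should be r1 = -1.

step 4, r1 = -1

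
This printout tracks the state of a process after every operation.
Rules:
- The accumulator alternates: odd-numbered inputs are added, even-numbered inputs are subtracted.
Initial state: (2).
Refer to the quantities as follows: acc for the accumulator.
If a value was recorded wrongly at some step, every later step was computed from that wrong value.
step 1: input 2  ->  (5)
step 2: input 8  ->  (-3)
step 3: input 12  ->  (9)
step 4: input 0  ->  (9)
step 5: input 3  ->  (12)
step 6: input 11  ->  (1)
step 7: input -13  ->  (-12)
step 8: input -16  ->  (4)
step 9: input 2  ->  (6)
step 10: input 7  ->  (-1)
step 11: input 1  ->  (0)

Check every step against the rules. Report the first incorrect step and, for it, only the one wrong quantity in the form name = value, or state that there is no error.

Step 1: acc = 2 + 2 = 4 — first mismatch against the printout.
First deviation found at step 1; the corrected entry is acc = 4.

step 1, acc = 4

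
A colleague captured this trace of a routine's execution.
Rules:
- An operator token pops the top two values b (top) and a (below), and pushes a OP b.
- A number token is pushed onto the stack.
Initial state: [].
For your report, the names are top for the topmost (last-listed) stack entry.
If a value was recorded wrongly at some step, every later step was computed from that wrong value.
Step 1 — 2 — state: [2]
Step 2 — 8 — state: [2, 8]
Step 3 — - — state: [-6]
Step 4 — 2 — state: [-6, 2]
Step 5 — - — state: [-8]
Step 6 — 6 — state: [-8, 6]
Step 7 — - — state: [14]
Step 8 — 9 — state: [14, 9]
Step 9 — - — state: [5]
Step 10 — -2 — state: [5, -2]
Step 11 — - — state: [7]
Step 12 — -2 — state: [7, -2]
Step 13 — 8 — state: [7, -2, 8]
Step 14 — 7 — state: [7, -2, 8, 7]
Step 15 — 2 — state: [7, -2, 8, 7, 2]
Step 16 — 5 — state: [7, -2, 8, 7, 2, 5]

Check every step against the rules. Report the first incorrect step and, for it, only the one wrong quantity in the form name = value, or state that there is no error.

Recomputing the run from the initial state:
step 1: [2]
step 2: [2, 8]
step 3: [-6]
step 4: [-6, 2]
step 5: [-8]
step 6: [-8, 6]
step 7: [-14]
step 8: [-14, 9]
step 9: [-23]
step 10: [-23, -2]
step 11: [-21]
step 12: [-21, -2]
step 13: [-21, -2, 8]
step 14: [-21, -2, 8, 7]
step 15: [-21, -2, 8, 7, 2]
step 16: [-21, -2, 8, 7, 2, 5]
The first disagreement with the trace is at step 7, where the value should be top = -14.

step 7, top = -14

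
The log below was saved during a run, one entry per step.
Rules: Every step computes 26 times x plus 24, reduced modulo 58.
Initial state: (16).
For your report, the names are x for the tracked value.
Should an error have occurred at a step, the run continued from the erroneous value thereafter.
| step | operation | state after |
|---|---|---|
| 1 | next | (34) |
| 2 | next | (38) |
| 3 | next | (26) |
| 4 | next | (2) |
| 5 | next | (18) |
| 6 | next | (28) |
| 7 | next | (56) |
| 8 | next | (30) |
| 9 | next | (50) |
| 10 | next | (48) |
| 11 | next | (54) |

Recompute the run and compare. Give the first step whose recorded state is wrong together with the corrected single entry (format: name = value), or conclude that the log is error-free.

step 1: x = (26*16 + 24) mod 58 = 34 -> checks out
step 2: x = (26*34 + 24) mod 58 = 38 -> same as recorded
step 3: x = (26*38 + 24) mod 58 = 26 -> no discrepancy
step 4: x = (26*26 + 24) mod 58 = 4 -> the entry is off here
The earliest wrong entry is at step 4: it should read x = 4.

step 4, x = 4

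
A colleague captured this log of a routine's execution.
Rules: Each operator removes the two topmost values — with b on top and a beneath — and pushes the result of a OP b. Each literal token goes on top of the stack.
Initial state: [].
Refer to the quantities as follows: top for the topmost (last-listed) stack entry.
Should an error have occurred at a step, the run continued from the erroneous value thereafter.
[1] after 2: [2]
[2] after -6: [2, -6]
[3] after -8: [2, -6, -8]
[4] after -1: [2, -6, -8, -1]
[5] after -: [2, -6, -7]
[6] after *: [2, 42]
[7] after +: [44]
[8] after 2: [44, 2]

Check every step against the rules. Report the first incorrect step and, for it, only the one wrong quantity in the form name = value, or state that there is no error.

step 1: push 2: top = 2 -> no discrepancy
step 2: push -6: top = -6 -> matches
step 3: push -8: top = -8 -> no discrepancy
step 4: push -1: top = -1 -> consistent with the log
step 5: -8 - -1 = -7 -> exactly as logged
step 6: -6 * -7 = 42 -> exactly as logged
step 7: 2 + 42 = 44 -> agrees with the log
step 8: push 2: top = 2 -> matches
All steps check out; nothing to correct.

no error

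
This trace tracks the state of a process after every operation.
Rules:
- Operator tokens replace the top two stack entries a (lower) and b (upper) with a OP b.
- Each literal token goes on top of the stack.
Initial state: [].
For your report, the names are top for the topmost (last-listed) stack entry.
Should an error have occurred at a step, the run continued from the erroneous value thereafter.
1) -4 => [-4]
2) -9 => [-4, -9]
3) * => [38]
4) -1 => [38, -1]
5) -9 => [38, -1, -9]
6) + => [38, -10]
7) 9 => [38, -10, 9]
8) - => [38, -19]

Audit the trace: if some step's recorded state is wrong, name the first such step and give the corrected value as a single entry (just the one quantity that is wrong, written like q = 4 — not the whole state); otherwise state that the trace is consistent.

step 1: push -4: top = -4 -> no discrepancy
step 2: push -9: top = -9 -> same as recorded
step 3: -4 * -9 = 36 -> the entry is off here
So the first discrepancy is step 3, where the right value is top = 36.

step 3, top = 36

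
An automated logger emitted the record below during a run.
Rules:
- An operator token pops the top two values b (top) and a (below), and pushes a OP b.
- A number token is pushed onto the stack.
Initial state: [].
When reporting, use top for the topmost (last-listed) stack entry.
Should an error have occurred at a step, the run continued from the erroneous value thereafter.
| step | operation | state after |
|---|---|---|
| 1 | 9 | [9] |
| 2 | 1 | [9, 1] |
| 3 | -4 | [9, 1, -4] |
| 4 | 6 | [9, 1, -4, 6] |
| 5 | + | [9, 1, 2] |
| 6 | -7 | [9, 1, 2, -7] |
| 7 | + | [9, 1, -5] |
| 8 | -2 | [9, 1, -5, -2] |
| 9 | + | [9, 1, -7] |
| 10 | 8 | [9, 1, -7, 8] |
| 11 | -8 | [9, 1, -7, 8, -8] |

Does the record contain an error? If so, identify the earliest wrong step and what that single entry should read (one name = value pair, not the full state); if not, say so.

no error

step 1: push 9: top = 9 -> in agreement
step 2: push 1: top = 1 -> checks out
step 3: push -4: top = -4 -> verified
step 4: push 6: top = 6 -> verified
step 5: -4 + 6 = 2 -> same as recorded
step 6: push -7: top = -7 -> checks out
step 7: 2 + -7 = -5 -> exactly as logged
step 8: push -2: top = -2 -> agrees with the record
step 9: -5 + -2 = -7 -> no discrepancy
step 10: push 8: top = 8 -> same as recorded
step 11: push -8: top = -8 -> agrees with the record
Nothing is out of place; the run is error-free.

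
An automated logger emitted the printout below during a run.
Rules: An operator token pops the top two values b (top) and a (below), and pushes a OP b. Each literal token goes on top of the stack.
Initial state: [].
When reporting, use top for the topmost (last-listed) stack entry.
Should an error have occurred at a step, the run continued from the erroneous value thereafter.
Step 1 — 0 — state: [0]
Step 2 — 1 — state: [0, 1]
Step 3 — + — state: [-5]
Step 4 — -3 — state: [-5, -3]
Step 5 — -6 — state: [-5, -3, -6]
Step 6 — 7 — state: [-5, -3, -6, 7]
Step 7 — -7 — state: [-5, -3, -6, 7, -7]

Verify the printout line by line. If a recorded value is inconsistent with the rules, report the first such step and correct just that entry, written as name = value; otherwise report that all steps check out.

step 3, top = 1

Recomputing the run from the initial state:
step 1: [0]
step 2: [0, 1]
step 3: [1]
step 4: [1, -3]
step 5: [1, -3, -6]
step 6: [1, -3, -6, 7]
step 7: [1, -3, -6, 7, -7]
The first disagreement with the printout is at step 3, where the value should be top = 1.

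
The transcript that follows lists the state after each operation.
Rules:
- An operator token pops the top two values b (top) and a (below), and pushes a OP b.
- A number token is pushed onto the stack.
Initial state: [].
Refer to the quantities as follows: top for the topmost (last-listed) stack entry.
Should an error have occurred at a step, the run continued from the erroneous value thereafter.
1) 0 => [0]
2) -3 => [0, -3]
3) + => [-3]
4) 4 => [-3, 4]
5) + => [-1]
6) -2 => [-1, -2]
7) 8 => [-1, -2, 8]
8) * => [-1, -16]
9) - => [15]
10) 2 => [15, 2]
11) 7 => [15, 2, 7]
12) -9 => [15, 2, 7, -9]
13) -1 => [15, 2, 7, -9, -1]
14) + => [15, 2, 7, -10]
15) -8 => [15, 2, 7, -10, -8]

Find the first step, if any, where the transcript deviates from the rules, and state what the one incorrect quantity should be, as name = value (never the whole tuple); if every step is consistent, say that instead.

Recomputing the run from the initial state:
step 1: [0]
step 2: [0, -3]
step 3: [-3]
step 4: [-3, 4]
step 5: [1]
step 6: [1, -2]
step 7: [1, -2, 8]
step 8: [1, -16]
step 9: [17]
step 10: [17, 2]
step 11: [17, 2, 7]
step 12: [17, 2, 7, -9]
step 13: [17, 2, 7, -9, -1]
step 14: [17, 2, 7, -10]
step 15: [17, 2, 7, -10, -8]
The first disagreement with the transcript is at step 5, where the value should be top = 1.

step 5, top = 1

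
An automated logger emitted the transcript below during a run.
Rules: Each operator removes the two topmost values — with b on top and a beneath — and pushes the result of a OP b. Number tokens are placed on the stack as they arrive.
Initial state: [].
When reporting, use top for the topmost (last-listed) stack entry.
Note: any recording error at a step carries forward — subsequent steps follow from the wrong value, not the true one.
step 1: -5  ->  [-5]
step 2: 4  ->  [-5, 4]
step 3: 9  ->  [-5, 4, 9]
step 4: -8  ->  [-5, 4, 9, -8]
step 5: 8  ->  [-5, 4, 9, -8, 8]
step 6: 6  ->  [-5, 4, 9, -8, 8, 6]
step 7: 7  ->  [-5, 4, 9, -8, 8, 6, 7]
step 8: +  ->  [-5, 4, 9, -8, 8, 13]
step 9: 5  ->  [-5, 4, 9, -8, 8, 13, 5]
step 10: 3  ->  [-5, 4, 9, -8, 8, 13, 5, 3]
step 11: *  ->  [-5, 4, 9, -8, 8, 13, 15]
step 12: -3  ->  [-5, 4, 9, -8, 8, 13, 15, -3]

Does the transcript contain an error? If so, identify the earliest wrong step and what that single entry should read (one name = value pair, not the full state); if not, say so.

no error

step 1: push -5: top = -5 -> verified
step 2: push 4: top = 4 -> same as recorded
step 3: push 9: top = 9 -> agrees with the transcript
step 4: push -8: top = -8 -> matches
step 5: push 8: top = 8 -> verified
step 6: push 6: top = 6 -> checks out
step 7: push 7: top = 7 -> matches
step 8: 6 + 7 = 13 -> consistent with the transcript
step 9: push 5: top = 5 -> checks out
step 10: push 3: top = 3 -> no discrepancy
step 11: 5 * 3 = 15 -> exactly as logged
step 12: push -3: top = -3 -> same as recorded
All steps check out; nothing to correct.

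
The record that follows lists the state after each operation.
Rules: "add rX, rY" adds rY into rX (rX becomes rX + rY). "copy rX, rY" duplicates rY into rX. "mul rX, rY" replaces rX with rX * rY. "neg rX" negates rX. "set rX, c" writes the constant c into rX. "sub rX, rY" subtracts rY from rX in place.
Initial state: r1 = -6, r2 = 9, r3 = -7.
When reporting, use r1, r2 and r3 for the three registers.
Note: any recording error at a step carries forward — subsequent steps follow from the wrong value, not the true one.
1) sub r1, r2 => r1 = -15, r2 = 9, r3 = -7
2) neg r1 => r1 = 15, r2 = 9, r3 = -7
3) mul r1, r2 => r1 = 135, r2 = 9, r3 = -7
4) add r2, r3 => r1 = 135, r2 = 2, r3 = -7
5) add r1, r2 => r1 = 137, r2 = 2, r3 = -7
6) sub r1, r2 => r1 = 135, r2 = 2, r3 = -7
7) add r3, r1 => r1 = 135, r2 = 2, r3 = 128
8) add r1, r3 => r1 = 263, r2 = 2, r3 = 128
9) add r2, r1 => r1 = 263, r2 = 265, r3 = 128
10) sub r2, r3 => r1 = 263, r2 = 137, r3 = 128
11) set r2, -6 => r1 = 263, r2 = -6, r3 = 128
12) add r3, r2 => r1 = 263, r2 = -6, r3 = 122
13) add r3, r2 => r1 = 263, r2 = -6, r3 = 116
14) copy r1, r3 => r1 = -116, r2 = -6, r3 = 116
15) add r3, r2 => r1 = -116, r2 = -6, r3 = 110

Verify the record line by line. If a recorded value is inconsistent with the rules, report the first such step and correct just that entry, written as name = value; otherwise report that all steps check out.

Recomputing the run from the initial state:
step 1: r1 = -15, r2 = 9, r3 = -7
step 2: r1 = 15, r2 = 9, r3 = -7
step 3: r1 = 135, r2 = 9, r3 = -7
step 4: r1 = 135, r2 = 2, r3 = -7
step 5: r1 = 137, r2 = 2, r3 = -7
step 6: r1 = 135, r2 = 2, r3 = -7
step 7: r1 = 135, r2 = 2, r3 = 128
step 8: r1 = 263, r2 = 2, r3 = 128
step 9: r1 = 263, r2 = 265, r3 = 128
step 10: r1 = 263, r2 = 137, r3 = 128
step 11: r1 = 263, r2 = -6, r3 = 128
step 12: r1 = 263, r2 = -6, r3 = 122
step 13: r1 = 263, r2 = -6, r3 = 116
step 14: r1 = 116, r2 = -6, r3 = 116
step 15: r1 = 116, r2 = -6, r3 = 110
The first disagreement with the record is at step 14, where the value should be r1 = 116.

step 14, r1 = 116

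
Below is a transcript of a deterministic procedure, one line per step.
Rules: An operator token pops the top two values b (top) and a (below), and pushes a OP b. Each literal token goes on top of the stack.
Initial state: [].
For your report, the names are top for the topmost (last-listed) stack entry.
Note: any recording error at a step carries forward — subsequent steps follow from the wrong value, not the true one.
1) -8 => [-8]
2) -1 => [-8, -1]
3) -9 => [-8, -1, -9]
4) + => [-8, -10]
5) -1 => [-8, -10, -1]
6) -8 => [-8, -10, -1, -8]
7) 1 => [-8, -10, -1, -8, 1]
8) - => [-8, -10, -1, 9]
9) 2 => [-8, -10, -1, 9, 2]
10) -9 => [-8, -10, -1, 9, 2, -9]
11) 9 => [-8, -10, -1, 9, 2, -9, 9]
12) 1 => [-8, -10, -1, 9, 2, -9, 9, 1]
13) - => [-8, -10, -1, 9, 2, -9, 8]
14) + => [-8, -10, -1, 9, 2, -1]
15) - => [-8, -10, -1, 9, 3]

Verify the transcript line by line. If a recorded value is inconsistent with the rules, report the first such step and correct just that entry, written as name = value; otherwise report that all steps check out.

1. push -8: top = -8 (matches)
2. push -1: top = -1 (same as recorded)
3. push -9: top = -9 (verified)
4. -1 + -9 = -10 (no discrepancy)
5. push -1: top = -1 (consistent with the transcript)
6. push -8: top = -8 (confirmed correct)
7. push 1: top = 1 (agrees with the transcript)
8. -8 - 1 = -9 (first mismatch against the transcript)
Step 8 is the first one off; corrected, top = -9.

step 8, top = -9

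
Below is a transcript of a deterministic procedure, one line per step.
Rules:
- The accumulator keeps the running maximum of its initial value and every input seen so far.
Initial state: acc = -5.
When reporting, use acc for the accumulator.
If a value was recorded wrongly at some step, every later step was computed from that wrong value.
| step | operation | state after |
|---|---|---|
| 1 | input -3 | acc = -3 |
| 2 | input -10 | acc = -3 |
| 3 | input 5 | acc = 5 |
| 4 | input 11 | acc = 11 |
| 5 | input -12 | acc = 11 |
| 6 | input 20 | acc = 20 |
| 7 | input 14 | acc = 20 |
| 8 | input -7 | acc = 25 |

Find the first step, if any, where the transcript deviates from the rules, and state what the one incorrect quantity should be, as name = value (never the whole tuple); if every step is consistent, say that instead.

1. acc = max(-5, -3) = -3 (agrees with the transcript)
2. acc = max(-3, -10) = -3 (no discrepancy)
3. acc = max(-3, 5) = 5 (matches)
4. acc = max(5, 11) = 11 (in agreement)
5. acc = max(11, -12) = 11 (consistent with the transcript)
6. acc = max(11, 20) = 20 (matches)
7. acc = max(20, 14) = 20 (in agreement)
8. acc = max(20, -7) = 20 (the entry is off here)
So the first discrepancy is step 8, where the right value is acc = 20.

step 8, acc = 20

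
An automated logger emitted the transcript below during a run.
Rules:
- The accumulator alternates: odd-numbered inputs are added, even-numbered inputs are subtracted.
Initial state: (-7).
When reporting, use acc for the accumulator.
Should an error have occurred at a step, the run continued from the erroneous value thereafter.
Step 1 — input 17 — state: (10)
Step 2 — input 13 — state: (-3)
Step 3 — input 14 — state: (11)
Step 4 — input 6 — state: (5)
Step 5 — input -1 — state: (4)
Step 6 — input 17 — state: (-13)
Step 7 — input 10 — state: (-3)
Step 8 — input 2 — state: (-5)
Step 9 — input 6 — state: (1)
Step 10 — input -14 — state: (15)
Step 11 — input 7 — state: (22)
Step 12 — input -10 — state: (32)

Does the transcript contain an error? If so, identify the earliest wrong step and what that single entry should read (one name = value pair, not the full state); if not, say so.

Recomputing the run from the initial state:
step 1: acc = 10
step 2: acc = -3
step 3: acc = 11
step 4: acc = 5
step 5: acc = 4
step 6: acc = -13
step 7: acc = -3
step 8: acc = -5
step 9: acc = 1
step 10: acc = 15
step 11: acc = 22
step 12: acc = 32
This matches the transcript at every step.

no error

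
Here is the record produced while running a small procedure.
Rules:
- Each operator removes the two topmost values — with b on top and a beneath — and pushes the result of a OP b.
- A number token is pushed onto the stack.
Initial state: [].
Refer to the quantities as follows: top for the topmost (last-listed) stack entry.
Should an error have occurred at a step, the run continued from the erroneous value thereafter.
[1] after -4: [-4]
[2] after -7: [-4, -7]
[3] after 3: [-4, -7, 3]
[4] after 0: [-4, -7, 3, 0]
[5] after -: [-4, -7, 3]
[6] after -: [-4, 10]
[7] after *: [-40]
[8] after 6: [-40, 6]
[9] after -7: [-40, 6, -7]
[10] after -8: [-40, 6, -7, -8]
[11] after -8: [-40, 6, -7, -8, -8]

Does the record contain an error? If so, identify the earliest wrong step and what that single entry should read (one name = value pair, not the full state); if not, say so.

step 6, top = -10

1. push -4: top = -4 (confirmed correct)
2. push -7: top = -7 (verified)
3. push 3: top = 3 (no discrepancy)
4. push 0: top = 0 (checks out)
5. 3 - 0 = 3 (matches)
6. -7 - 3 = -10 (the record has a different value)
So the first discrepancy is step 6, where the right value is top = -10.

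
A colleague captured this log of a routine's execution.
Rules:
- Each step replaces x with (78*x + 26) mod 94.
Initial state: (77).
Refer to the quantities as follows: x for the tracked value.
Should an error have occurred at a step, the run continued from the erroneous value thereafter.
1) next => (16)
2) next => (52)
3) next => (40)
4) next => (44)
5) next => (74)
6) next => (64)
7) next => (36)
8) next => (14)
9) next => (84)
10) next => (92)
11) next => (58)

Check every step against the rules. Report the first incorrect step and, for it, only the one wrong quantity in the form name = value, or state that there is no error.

Recomputing the run from the initial state:
step 1: x = 16
step 2: x = 52
step 3: x = 40
step 4: x = 44
step 5: x = 74
step 6: x = 64
step 7: x = 36
step 8: x = 14
step 9: x = 84
step 10: x = 92
step 11: x = 58
This matches the log at every step.

no error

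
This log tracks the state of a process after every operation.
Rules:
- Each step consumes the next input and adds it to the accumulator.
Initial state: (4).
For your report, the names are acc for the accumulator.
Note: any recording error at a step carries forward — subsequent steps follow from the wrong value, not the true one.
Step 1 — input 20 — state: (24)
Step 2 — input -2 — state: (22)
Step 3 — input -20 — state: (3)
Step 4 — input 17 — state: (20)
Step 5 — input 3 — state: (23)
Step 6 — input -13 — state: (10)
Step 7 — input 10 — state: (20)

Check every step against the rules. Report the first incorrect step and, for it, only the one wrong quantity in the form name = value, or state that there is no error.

step 3, acc = 2

Recomputing the run from the initial state:
step 1: acc = 24
step 2: acc = 22
step 3: acc = 2
step 4: acc = 19
step 5: acc = 22
step 6: acc = 9
step 7: acc = 19
The first disagreement with the log is at step 3, where the value should be acc = 2.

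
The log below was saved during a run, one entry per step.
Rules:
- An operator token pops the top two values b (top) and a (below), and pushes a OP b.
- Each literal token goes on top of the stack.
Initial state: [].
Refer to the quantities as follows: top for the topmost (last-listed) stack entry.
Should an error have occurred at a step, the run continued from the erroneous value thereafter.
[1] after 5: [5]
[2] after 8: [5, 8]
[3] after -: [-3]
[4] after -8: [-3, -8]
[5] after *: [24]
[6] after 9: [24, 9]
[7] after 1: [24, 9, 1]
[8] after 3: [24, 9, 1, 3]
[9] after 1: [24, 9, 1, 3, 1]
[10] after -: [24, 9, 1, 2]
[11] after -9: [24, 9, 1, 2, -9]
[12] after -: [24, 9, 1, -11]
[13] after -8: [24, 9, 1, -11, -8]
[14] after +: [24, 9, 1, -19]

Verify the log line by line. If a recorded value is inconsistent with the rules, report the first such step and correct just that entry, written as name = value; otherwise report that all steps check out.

step 12, top = 11

step 1: push 5: top = 5 -> exactly as logged
step 2: push 8: top = 8 -> confirmed correct
step 3: 5 - 8 = -3 -> agrees with the log
step 4: push -8: top = -8 -> same as recorded
step 5: -3 * -8 = 24 -> consistent with the log
step 6: push 9: top = 9 -> verified
step 7: push 1: top = 1 -> confirmed correct
step 8: push 3: top = 3 -> verified
step 9: push 1: top = 1 -> confirmed correct
step 10: 3 - 1 = 2 -> no discrepancy
step 11: push -9: top = -9 -> exactly as logged
step 12: 2 - -9 = 11 -> first mismatch against the log
The earliest wrong entry is at step 12: it should read top = 11.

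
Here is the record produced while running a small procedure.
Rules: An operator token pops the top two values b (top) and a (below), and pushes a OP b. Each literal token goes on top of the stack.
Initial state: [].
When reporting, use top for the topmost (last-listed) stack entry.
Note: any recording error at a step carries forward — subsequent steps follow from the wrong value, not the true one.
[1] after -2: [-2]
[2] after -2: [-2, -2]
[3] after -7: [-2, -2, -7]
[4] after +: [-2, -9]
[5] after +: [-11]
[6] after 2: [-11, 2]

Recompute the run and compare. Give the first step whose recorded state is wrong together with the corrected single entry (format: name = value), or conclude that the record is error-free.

Step 1: push -2: top = -2 — same as recorded.
Step 2: push -2: top = -2 — no discrepancy.
Step 3: push -7: top = -7 — exactly as logged.
Step 4: -2 + -7 = -9 — checks out.
Step 5: -2 + -9 = -11 — exactly as logged.
Step 6: push 2: top = 2 — exactly as logged.
The whole run recomputes cleanly — no discrepancies.

no error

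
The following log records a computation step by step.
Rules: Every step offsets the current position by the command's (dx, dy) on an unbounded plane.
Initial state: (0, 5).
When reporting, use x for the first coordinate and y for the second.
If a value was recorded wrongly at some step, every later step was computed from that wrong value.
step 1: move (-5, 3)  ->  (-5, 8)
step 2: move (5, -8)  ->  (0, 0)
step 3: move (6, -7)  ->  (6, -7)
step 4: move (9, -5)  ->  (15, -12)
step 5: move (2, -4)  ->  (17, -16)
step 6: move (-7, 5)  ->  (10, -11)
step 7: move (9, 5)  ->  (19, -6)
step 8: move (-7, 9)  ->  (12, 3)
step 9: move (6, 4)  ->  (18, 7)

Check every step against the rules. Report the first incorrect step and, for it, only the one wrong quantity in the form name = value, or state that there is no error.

step 1: x = 0 + (-5) = -5, y = 5 + (3) = 8 -> checks out
step 2: x = -5 + (5) = 0, y = 8 + (-8) = 0 -> agrees with the log
step 3: x = 0 + (6) = 6, y = 0 + (-7) = -7 -> checks out
step 4: x = 6 + (9) = 15, y = -7 + (-5) = -12 -> consistent with the log
step 5: x = 15 + (2) = 17, y = -12 + (-4) = -16 -> same as recorded
step 6: x = 17 + (-7) = 10, y = -16 + (5) = -11 -> no discrepancy
step 7: x = 10 + (9) = 19, y = -11 + (5) = -6 -> agrees with the log
step 8: x = 19 + (-7) = 12, y = -6 + (9) = 3 -> confirmed correct
step 9: x = 12 + (6) = 18, y = 3 + (4) = 7 -> in agreement
The recomputation confirms every line.

no error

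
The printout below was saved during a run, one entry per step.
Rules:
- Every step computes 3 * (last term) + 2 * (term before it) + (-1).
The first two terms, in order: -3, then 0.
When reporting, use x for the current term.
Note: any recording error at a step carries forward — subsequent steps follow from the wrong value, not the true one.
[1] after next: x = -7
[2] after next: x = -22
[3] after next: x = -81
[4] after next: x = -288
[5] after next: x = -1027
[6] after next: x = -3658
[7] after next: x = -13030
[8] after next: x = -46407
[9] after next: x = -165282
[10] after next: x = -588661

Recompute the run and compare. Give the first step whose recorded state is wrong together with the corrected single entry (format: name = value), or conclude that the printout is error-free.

Recomputing the run from the initial state:
step 1: x = -7
step 2: x = -22
step 3: x = -81
step 4: x = -288
step 5: x = -1027
step 6: x = -3658
step 7: x = -13029
step 8: x = -46404
step 9: x = -165271
step 10: x = -588622
The first disagreement with the printout is at step 7, where the value should be x = -13029.

step 7, x = -13029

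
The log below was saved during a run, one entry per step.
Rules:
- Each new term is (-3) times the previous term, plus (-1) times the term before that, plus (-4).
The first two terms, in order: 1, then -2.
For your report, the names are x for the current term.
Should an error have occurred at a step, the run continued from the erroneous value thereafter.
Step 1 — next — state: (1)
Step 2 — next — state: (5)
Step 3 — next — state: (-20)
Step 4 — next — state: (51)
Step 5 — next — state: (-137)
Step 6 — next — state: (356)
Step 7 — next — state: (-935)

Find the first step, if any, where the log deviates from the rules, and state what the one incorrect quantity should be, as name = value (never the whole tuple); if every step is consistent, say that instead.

step 2, x = -5

Step 1: x = -3*(-2) + (-1)*(1) + (-4) = 1 — in agreement.
Step 2: x = -3*(1) + (-1)*(-2) + (-4) = -5 — the log has a different value.
So the first discrepancy is step 2, where the right value is x = -5.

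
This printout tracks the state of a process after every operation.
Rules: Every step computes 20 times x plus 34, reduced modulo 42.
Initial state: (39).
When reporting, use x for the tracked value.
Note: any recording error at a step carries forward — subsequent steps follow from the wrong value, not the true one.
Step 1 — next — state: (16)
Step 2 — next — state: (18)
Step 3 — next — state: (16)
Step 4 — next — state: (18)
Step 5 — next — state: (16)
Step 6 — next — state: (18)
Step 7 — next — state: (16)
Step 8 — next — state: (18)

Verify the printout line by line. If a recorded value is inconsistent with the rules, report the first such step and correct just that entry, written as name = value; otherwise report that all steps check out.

Step 1: x = (20*39 + 34) mod 42 = 16 — matches.
Step 2: x = (20*16 + 34) mod 42 = 18 — confirmed correct.
Step 3: x = (20*18 + 34) mod 42 = 16 — matches.
Step 4: x = (20*16 + 34) mod 42 = 18 — checks out.
Step 5: x = (20*18 + 34) mod 42 = 16 — no discrepancy.
Step 6: x = (20*16 + 34) mod 42 = 18 — matches.
Step 7: x = (20*18 + 34) mod 42 = 16 — consistent with the printout.
Step 8: x = (20*16 + 34) mod 42 = 18 — no discrepancy.
The recomputation confirms every line.

no error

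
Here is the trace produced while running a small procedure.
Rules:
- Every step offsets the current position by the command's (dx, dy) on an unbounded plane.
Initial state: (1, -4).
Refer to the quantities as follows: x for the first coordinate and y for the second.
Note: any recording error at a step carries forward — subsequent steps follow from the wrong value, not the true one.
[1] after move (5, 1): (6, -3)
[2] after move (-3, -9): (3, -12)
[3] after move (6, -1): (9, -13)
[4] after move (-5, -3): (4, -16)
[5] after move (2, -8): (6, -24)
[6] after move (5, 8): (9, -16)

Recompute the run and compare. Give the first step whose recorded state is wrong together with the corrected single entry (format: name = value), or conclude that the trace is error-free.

step 6, x = 11

Recomputing the run from the initial state:
step 1: x = 6, y = -3
step 2: x = 3, y = -12
step 3: x = 9, y = -13
step 4: x = 4, y = -16
step 5: x = 6, y = -24
step 6: x = 11, y = -16
The first disagreement with the trace is at step 6, where the value should be x = 11.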